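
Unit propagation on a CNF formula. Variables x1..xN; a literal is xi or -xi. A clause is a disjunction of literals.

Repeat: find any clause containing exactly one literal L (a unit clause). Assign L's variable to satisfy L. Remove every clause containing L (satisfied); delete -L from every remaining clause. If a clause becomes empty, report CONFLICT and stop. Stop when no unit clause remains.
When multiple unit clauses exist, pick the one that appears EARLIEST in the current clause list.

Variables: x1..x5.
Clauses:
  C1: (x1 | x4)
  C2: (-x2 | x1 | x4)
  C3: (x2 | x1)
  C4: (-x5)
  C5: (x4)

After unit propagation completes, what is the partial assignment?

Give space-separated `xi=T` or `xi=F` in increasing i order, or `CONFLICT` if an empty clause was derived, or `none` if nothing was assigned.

unit clause [-5] forces x5=F; simplify:
  satisfied 1 clause(s); 4 remain; assigned so far: [5]
unit clause [4] forces x4=T; simplify:
  satisfied 3 clause(s); 1 remain; assigned so far: [4, 5]

Answer: x4=T x5=F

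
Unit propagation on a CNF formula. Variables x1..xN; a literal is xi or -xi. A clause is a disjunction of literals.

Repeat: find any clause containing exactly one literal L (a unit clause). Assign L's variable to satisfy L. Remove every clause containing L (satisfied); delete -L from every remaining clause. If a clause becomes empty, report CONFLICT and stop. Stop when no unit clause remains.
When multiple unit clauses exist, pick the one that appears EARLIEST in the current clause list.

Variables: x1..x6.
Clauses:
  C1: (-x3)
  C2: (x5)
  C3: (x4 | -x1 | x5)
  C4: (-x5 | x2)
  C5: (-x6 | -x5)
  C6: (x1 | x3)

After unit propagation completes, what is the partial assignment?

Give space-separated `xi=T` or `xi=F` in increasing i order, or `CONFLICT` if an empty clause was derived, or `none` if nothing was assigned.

Answer: x1=T x2=T x3=F x5=T x6=F

Derivation:
unit clause [-3] forces x3=F; simplify:
  drop 3 from [1, 3] -> [1]
  satisfied 1 clause(s); 5 remain; assigned so far: [3]
unit clause [5] forces x5=T; simplify:
  drop -5 from [-5, 2] -> [2]
  drop -5 from [-6, -5] -> [-6]
  satisfied 2 clause(s); 3 remain; assigned so far: [3, 5]
unit clause [2] forces x2=T; simplify:
  satisfied 1 clause(s); 2 remain; assigned so far: [2, 3, 5]
unit clause [-6] forces x6=F; simplify:
  satisfied 1 clause(s); 1 remain; assigned so far: [2, 3, 5, 6]
unit clause [1] forces x1=T; simplify:
  satisfied 1 clause(s); 0 remain; assigned so far: [1, 2, 3, 5, 6]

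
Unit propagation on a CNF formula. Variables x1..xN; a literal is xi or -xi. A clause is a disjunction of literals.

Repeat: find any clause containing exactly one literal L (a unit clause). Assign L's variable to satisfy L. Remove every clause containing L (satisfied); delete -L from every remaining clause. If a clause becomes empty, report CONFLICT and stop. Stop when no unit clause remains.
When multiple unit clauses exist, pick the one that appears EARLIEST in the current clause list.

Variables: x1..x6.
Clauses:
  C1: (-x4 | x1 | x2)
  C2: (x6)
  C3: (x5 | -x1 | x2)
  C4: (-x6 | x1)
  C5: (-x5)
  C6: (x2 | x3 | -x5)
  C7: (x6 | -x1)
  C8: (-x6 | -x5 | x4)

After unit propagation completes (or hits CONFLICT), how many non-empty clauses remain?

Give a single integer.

Answer: 0

Derivation:
unit clause [6] forces x6=T; simplify:
  drop -6 from [-6, 1] -> [1]
  drop -6 from [-6, -5, 4] -> [-5, 4]
  satisfied 2 clause(s); 6 remain; assigned so far: [6]
unit clause [1] forces x1=T; simplify:
  drop -1 from [5, -1, 2] -> [5, 2]
  satisfied 2 clause(s); 4 remain; assigned so far: [1, 6]
unit clause [-5] forces x5=F; simplify:
  drop 5 from [5, 2] -> [2]
  satisfied 3 clause(s); 1 remain; assigned so far: [1, 5, 6]
unit clause [2] forces x2=T; simplify:
  satisfied 1 clause(s); 0 remain; assigned so far: [1, 2, 5, 6]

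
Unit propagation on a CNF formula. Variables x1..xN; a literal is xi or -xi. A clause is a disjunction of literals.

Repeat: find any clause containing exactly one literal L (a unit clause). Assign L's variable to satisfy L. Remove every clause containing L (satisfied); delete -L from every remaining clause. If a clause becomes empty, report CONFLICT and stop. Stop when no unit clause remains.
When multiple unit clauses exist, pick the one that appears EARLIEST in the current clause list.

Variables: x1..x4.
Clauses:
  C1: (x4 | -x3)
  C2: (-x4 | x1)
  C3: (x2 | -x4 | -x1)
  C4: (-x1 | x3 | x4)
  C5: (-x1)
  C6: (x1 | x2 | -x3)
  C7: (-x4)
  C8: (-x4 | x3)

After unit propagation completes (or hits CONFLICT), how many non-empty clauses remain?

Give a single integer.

Answer: 0

Derivation:
unit clause [-1] forces x1=F; simplify:
  drop 1 from [-4, 1] -> [-4]
  drop 1 from [1, 2, -3] -> [2, -3]
  satisfied 3 clause(s); 5 remain; assigned so far: [1]
unit clause [-4] forces x4=F; simplify:
  drop 4 from [4, -3] -> [-3]
  satisfied 3 clause(s); 2 remain; assigned so far: [1, 4]
unit clause [-3] forces x3=F; simplify:
  satisfied 2 clause(s); 0 remain; assigned so far: [1, 3, 4]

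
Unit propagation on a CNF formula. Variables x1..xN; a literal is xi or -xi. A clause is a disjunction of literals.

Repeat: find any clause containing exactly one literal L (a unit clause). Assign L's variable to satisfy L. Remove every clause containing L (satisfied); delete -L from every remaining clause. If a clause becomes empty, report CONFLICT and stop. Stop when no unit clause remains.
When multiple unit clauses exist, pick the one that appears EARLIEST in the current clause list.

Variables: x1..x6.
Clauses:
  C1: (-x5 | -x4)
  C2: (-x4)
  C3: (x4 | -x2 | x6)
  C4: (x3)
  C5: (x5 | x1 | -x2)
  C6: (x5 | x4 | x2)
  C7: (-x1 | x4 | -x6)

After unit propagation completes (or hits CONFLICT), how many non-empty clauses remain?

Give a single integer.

unit clause [-4] forces x4=F; simplify:
  drop 4 from [4, -2, 6] -> [-2, 6]
  drop 4 from [5, 4, 2] -> [5, 2]
  drop 4 from [-1, 4, -6] -> [-1, -6]
  satisfied 2 clause(s); 5 remain; assigned so far: [4]
unit clause [3] forces x3=T; simplify:
  satisfied 1 clause(s); 4 remain; assigned so far: [3, 4]

Answer: 4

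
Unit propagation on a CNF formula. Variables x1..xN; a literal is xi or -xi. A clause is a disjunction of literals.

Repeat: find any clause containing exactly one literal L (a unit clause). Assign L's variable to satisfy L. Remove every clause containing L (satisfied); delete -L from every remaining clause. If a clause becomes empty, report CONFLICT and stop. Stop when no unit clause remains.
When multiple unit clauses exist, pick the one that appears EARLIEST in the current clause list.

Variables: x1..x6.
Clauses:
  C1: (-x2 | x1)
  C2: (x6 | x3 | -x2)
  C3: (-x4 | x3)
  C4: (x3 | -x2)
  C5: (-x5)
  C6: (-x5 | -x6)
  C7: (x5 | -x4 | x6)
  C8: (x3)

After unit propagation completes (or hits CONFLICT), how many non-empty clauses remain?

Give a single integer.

unit clause [-5] forces x5=F; simplify:
  drop 5 from [5, -4, 6] -> [-4, 6]
  satisfied 2 clause(s); 6 remain; assigned so far: [5]
unit clause [3] forces x3=T; simplify:
  satisfied 4 clause(s); 2 remain; assigned so far: [3, 5]

Answer: 2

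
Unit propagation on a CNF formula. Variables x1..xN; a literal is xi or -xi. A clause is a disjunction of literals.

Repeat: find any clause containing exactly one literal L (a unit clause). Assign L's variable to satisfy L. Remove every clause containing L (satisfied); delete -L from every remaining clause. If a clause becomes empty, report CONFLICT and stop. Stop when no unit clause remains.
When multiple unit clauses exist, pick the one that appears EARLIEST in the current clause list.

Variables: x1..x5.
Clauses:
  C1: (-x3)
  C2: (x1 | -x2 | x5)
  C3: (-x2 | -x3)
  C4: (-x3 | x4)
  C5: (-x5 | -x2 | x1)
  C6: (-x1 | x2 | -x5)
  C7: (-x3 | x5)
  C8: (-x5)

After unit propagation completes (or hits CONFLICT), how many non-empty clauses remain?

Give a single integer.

unit clause [-3] forces x3=F; simplify:
  satisfied 4 clause(s); 4 remain; assigned so far: [3]
unit clause [-5] forces x5=F; simplify:
  drop 5 from [1, -2, 5] -> [1, -2]
  satisfied 3 clause(s); 1 remain; assigned so far: [3, 5]

Answer: 1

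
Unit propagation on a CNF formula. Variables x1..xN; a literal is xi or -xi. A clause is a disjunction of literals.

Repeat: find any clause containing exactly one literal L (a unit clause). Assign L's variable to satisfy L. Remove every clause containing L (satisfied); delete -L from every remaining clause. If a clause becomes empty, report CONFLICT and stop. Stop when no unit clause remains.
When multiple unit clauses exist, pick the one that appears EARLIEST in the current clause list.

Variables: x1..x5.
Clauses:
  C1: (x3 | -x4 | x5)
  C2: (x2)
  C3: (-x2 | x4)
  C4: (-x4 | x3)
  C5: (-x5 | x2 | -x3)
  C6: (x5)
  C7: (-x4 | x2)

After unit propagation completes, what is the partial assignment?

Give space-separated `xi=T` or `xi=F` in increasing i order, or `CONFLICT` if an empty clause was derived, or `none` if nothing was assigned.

unit clause [2] forces x2=T; simplify:
  drop -2 from [-2, 4] -> [4]
  satisfied 3 clause(s); 4 remain; assigned so far: [2]
unit clause [4] forces x4=T; simplify:
  drop -4 from [3, -4, 5] -> [3, 5]
  drop -4 from [-4, 3] -> [3]
  satisfied 1 clause(s); 3 remain; assigned so far: [2, 4]
unit clause [3] forces x3=T; simplify:
  satisfied 2 clause(s); 1 remain; assigned so far: [2, 3, 4]
unit clause [5] forces x5=T; simplify:
  satisfied 1 clause(s); 0 remain; assigned so far: [2, 3, 4, 5]

Answer: x2=T x3=T x4=T x5=T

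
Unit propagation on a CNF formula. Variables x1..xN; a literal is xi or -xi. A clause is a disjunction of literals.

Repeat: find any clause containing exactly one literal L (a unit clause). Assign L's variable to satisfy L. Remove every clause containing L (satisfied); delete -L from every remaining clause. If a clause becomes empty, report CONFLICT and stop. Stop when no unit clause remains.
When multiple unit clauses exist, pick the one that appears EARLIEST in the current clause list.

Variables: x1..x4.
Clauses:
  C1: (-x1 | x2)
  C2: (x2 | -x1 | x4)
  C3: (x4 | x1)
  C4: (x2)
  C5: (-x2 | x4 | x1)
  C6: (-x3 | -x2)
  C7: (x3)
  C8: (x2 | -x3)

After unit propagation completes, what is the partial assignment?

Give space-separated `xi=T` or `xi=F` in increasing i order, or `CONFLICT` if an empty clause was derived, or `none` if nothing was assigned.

unit clause [2] forces x2=T; simplify:
  drop -2 from [-2, 4, 1] -> [4, 1]
  drop -2 from [-3, -2] -> [-3]
  satisfied 4 clause(s); 4 remain; assigned so far: [2]
unit clause [-3] forces x3=F; simplify:
  drop 3 from [3] -> [] (empty!)
  satisfied 1 clause(s); 3 remain; assigned so far: [2, 3]
CONFLICT (empty clause)

Answer: CONFLICT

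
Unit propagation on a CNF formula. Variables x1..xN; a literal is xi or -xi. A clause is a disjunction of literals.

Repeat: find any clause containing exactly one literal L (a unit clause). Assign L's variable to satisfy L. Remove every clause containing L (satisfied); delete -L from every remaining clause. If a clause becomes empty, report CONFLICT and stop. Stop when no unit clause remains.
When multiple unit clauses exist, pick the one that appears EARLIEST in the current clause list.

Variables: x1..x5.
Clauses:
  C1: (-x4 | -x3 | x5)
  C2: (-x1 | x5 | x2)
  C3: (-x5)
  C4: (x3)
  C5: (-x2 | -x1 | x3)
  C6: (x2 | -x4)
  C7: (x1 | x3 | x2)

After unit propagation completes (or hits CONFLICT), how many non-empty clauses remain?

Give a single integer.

unit clause [-5] forces x5=F; simplify:
  drop 5 from [-4, -3, 5] -> [-4, -3]
  drop 5 from [-1, 5, 2] -> [-1, 2]
  satisfied 1 clause(s); 6 remain; assigned so far: [5]
unit clause [3] forces x3=T; simplify:
  drop -3 from [-4, -3] -> [-4]
  satisfied 3 clause(s); 3 remain; assigned so far: [3, 5]
unit clause [-4] forces x4=F; simplify:
  satisfied 2 clause(s); 1 remain; assigned so far: [3, 4, 5]

Answer: 1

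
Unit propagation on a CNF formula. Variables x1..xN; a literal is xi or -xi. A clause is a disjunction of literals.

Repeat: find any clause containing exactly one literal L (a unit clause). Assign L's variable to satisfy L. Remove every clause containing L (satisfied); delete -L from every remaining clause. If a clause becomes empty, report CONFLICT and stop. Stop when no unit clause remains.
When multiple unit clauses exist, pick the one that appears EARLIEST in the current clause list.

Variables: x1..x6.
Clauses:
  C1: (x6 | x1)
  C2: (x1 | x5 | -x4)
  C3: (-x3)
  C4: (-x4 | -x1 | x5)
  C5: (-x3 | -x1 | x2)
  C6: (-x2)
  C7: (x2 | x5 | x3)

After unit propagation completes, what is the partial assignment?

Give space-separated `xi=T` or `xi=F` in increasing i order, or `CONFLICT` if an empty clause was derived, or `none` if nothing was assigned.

unit clause [-3] forces x3=F; simplify:
  drop 3 from [2, 5, 3] -> [2, 5]
  satisfied 2 clause(s); 5 remain; assigned so far: [3]
unit clause [-2] forces x2=F; simplify:
  drop 2 from [2, 5] -> [5]
  satisfied 1 clause(s); 4 remain; assigned so far: [2, 3]
unit clause [5] forces x5=T; simplify:
  satisfied 3 clause(s); 1 remain; assigned so far: [2, 3, 5]

Answer: x2=F x3=F x5=T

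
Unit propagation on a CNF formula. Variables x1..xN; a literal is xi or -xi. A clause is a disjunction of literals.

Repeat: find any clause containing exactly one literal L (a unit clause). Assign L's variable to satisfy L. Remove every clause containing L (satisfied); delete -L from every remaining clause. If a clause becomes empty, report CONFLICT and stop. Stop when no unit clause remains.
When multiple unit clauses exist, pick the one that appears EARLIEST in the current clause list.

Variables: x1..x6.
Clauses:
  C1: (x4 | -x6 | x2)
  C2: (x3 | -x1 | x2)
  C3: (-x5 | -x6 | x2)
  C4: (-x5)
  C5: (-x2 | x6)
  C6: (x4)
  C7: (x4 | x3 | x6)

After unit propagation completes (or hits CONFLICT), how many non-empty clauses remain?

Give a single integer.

Answer: 2

Derivation:
unit clause [-5] forces x5=F; simplify:
  satisfied 2 clause(s); 5 remain; assigned so far: [5]
unit clause [4] forces x4=T; simplify:
  satisfied 3 clause(s); 2 remain; assigned so far: [4, 5]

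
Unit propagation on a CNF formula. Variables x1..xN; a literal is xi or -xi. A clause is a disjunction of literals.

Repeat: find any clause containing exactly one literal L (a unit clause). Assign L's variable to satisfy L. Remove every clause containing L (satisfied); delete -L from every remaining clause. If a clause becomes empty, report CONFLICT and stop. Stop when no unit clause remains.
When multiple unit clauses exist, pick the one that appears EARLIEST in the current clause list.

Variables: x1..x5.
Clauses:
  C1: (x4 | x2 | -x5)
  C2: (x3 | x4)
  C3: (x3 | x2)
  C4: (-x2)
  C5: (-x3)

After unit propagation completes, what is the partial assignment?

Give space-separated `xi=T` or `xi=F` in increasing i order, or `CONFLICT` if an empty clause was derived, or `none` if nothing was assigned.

Answer: CONFLICT

Derivation:
unit clause [-2] forces x2=F; simplify:
  drop 2 from [4, 2, -5] -> [4, -5]
  drop 2 from [3, 2] -> [3]
  satisfied 1 clause(s); 4 remain; assigned so far: [2]
unit clause [3] forces x3=T; simplify:
  drop -3 from [-3] -> [] (empty!)
  satisfied 2 clause(s); 2 remain; assigned so far: [2, 3]
CONFLICT (empty clause)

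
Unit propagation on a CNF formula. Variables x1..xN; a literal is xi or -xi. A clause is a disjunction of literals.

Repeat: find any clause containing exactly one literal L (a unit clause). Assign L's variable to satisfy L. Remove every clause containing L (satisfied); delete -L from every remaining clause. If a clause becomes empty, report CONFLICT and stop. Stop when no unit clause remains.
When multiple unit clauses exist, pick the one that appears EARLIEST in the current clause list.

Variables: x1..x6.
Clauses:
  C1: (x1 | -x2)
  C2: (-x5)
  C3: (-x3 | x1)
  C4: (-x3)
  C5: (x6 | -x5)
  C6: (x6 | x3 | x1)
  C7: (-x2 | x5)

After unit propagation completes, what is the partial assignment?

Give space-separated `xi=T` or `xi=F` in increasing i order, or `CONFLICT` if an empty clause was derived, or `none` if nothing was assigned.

Answer: x2=F x3=F x5=F

Derivation:
unit clause [-5] forces x5=F; simplify:
  drop 5 from [-2, 5] -> [-2]
  satisfied 2 clause(s); 5 remain; assigned so far: [5]
unit clause [-3] forces x3=F; simplify:
  drop 3 from [6, 3, 1] -> [6, 1]
  satisfied 2 clause(s); 3 remain; assigned so far: [3, 5]
unit clause [-2] forces x2=F; simplify:
  satisfied 2 clause(s); 1 remain; assigned so far: [2, 3, 5]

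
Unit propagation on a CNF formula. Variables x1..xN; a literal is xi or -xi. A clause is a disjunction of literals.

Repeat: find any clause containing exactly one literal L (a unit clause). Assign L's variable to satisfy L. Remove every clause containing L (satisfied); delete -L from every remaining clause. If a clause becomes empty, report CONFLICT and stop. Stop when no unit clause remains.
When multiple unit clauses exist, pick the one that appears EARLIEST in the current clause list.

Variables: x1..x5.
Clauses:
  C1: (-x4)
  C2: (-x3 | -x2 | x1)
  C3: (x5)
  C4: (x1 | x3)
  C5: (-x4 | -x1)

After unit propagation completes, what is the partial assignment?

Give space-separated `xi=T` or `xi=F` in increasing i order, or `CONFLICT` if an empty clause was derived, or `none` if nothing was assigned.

Answer: x4=F x5=T

Derivation:
unit clause [-4] forces x4=F; simplify:
  satisfied 2 clause(s); 3 remain; assigned so far: [4]
unit clause [5] forces x5=T; simplify:
  satisfied 1 clause(s); 2 remain; assigned so far: [4, 5]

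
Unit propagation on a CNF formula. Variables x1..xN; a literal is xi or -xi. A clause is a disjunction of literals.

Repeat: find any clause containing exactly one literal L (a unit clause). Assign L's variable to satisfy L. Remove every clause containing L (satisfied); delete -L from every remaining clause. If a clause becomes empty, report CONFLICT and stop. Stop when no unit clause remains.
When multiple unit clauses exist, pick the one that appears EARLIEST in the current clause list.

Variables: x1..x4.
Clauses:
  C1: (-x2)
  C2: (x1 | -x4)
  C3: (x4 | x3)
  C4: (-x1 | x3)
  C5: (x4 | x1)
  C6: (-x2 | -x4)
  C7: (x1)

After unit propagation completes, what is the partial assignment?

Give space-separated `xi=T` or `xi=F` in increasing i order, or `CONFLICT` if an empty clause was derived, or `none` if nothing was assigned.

unit clause [-2] forces x2=F; simplify:
  satisfied 2 clause(s); 5 remain; assigned so far: [2]
unit clause [1] forces x1=T; simplify:
  drop -1 from [-1, 3] -> [3]
  satisfied 3 clause(s); 2 remain; assigned so far: [1, 2]
unit clause [3] forces x3=T; simplify:
  satisfied 2 clause(s); 0 remain; assigned so far: [1, 2, 3]

Answer: x1=T x2=F x3=T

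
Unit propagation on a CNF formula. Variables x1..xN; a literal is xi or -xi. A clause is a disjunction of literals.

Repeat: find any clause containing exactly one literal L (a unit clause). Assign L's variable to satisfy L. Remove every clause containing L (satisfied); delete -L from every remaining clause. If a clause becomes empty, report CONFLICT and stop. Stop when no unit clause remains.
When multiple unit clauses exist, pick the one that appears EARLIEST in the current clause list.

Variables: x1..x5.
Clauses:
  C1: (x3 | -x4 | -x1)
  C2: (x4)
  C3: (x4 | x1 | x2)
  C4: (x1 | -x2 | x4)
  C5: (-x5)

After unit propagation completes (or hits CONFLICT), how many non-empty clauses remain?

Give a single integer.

Answer: 1

Derivation:
unit clause [4] forces x4=T; simplify:
  drop -4 from [3, -4, -1] -> [3, -1]
  satisfied 3 clause(s); 2 remain; assigned so far: [4]
unit clause [-5] forces x5=F; simplify:
  satisfied 1 clause(s); 1 remain; assigned so far: [4, 5]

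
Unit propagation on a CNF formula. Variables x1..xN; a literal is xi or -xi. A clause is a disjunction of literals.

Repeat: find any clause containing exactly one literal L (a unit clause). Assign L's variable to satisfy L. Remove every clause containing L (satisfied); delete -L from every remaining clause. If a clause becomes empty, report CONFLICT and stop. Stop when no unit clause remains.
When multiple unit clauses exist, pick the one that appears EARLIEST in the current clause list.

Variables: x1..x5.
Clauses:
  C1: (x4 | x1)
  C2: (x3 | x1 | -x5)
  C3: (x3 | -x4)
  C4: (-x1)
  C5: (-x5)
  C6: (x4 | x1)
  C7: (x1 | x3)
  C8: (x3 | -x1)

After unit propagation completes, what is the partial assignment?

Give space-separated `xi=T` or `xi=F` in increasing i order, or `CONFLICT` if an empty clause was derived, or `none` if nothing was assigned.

Answer: x1=F x3=T x4=T x5=F

Derivation:
unit clause [-1] forces x1=F; simplify:
  drop 1 from [4, 1] -> [4]
  drop 1 from [3, 1, -5] -> [3, -5]
  drop 1 from [4, 1] -> [4]
  drop 1 from [1, 3] -> [3]
  satisfied 2 clause(s); 6 remain; assigned so far: [1]
unit clause [4] forces x4=T; simplify:
  drop -4 from [3, -4] -> [3]
  satisfied 2 clause(s); 4 remain; assigned so far: [1, 4]
unit clause [3] forces x3=T; simplify:
  satisfied 3 clause(s); 1 remain; assigned so far: [1, 3, 4]
unit clause [-5] forces x5=F; simplify:
  satisfied 1 clause(s); 0 remain; assigned so far: [1, 3, 4, 5]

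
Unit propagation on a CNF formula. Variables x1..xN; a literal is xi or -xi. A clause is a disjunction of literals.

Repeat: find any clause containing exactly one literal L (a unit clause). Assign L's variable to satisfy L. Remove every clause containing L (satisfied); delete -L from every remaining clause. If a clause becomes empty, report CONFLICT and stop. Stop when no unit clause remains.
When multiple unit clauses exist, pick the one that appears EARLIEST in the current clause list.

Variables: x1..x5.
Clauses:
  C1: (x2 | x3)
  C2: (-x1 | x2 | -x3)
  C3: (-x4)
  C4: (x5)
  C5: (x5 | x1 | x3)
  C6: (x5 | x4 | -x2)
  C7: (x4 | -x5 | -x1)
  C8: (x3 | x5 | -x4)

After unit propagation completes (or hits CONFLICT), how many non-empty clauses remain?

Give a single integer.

Answer: 1

Derivation:
unit clause [-4] forces x4=F; simplify:
  drop 4 from [5, 4, -2] -> [5, -2]
  drop 4 from [4, -5, -1] -> [-5, -1]
  satisfied 2 clause(s); 6 remain; assigned so far: [4]
unit clause [5] forces x5=T; simplify:
  drop -5 from [-5, -1] -> [-1]
  satisfied 3 clause(s); 3 remain; assigned so far: [4, 5]
unit clause [-1] forces x1=F; simplify:
  satisfied 2 clause(s); 1 remain; assigned so far: [1, 4, 5]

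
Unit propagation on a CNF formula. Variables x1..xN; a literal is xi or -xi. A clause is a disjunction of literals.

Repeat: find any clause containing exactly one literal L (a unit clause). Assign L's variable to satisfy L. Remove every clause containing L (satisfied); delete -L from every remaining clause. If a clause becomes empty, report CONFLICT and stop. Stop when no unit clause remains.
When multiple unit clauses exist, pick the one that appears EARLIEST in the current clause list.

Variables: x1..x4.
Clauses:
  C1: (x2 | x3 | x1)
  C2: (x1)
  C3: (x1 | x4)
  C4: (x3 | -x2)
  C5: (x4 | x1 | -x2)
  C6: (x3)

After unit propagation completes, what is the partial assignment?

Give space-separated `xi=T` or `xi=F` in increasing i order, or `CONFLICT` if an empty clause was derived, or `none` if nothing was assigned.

Answer: x1=T x3=T

Derivation:
unit clause [1] forces x1=T; simplify:
  satisfied 4 clause(s); 2 remain; assigned so far: [1]
unit clause [3] forces x3=T; simplify:
  satisfied 2 clause(s); 0 remain; assigned so far: [1, 3]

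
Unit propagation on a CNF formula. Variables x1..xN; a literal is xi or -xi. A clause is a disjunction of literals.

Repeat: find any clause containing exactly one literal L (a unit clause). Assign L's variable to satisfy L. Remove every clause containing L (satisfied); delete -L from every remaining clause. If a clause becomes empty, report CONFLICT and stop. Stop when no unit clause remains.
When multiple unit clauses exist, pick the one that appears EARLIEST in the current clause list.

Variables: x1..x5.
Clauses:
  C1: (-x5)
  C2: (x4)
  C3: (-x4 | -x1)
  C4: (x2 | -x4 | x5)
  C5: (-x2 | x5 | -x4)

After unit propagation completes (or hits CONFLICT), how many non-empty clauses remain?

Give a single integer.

unit clause [-5] forces x5=F; simplify:
  drop 5 from [2, -4, 5] -> [2, -4]
  drop 5 from [-2, 5, -4] -> [-2, -4]
  satisfied 1 clause(s); 4 remain; assigned so far: [5]
unit clause [4] forces x4=T; simplify:
  drop -4 from [-4, -1] -> [-1]
  drop -4 from [2, -4] -> [2]
  drop -4 from [-2, -4] -> [-2]
  satisfied 1 clause(s); 3 remain; assigned so far: [4, 5]
unit clause [-1] forces x1=F; simplify:
  satisfied 1 clause(s); 2 remain; assigned so far: [1, 4, 5]
unit clause [2] forces x2=T; simplify:
  drop -2 from [-2] -> [] (empty!)
  satisfied 1 clause(s); 1 remain; assigned so far: [1, 2, 4, 5]
CONFLICT (empty clause)

Answer: 0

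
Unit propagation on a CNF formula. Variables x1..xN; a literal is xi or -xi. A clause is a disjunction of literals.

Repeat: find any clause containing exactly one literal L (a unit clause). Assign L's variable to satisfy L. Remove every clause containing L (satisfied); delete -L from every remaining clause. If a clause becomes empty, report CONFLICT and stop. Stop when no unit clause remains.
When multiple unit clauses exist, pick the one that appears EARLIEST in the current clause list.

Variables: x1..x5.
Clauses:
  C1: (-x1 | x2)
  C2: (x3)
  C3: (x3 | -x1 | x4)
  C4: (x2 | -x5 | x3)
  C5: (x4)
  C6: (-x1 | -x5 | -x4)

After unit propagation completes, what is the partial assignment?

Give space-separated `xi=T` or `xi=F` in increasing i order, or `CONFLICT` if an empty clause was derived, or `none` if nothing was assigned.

Answer: x3=T x4=T

Derivation:
unit clause [3] forces x3=T; simplify:
  satisfied 3 clause(s); 3 remain; assigned so far: [3]
unit clause [4] forces x4=T; simplify:
  drop -4 from [-1, -5, -4] -> [-1, -5]
  satisfied 1 clause(s); 2 remain; assigned so far: [3, 4]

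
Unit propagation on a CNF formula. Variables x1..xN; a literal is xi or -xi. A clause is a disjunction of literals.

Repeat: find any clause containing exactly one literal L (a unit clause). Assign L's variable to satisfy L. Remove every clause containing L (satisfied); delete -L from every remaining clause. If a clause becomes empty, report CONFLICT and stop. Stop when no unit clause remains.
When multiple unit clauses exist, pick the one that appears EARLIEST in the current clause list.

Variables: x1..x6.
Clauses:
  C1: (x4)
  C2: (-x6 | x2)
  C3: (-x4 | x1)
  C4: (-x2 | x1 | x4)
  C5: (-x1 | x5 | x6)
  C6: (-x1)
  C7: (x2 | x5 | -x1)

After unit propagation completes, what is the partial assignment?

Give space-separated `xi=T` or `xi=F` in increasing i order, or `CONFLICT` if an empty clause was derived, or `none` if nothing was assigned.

unit clause [4] forces x4=T; simplify:
  drop -4 from [-4, 1] -> [1]
  satisfied 2 clause(s); 5 remain; assigned so far: [4]
unit clause [1] forces x1=T; simplify:
  drop -1 from [-1, 5, 6] -> [5, 6]
  drop -1 from [-1] -> [] (empty!)
  drop -1 from [2, 5, -1] -> [2, 5]
  satisfied 1 clause(s); 4 remain; assigned so far: [1, 4]
CONFLICT (empty clause)

Answer: CONFLICT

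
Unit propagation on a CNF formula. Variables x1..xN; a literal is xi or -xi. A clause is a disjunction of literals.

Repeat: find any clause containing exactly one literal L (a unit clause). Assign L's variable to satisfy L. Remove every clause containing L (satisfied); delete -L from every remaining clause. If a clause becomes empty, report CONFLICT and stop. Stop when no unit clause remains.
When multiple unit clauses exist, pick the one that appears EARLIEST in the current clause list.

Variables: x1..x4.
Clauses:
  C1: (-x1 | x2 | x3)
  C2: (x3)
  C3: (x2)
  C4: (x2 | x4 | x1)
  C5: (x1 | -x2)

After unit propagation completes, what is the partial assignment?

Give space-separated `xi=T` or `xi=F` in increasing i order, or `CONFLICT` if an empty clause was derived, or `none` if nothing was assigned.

Answer: x1=T x2=T x3=T

Derivation:
unit clause [3] forces x3=T; simplify:
  satisfied 2 clause(s); 3 remain; assigned so far: [3]
unit clause [2] forces x2=T; simplify:
  drop -2 from [1, -2] -> [1]
  satisfied 2 clause(s); 1 remain; assigned so far: [2, 3]
unit clause [1] forces x1=T; simplify:
  satisfied 1 clause(s); 0 remain; assigned so far: [1, 2, 3]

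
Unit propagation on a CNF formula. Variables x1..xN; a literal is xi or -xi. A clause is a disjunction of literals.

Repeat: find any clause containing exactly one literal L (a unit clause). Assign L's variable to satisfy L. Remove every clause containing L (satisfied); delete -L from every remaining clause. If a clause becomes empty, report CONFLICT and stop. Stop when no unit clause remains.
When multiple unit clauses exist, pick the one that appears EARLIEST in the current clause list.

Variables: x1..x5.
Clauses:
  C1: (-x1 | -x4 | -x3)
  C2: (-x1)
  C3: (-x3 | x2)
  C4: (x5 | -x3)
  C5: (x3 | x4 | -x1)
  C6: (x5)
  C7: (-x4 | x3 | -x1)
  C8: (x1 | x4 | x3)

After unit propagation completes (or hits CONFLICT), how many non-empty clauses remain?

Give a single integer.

unit clause [-1] forces x1=F; simplify:
  drop 1 from [1, 4, 3] -> [4, 3]
  satisfied 4 clause(s); 4 remain; assigned so far: [1]
unit clause [5] forces x5=T; simplify:
  satisfied 2 clause(s); 2 remain; assigned so far: [1, 5]

Answer: 2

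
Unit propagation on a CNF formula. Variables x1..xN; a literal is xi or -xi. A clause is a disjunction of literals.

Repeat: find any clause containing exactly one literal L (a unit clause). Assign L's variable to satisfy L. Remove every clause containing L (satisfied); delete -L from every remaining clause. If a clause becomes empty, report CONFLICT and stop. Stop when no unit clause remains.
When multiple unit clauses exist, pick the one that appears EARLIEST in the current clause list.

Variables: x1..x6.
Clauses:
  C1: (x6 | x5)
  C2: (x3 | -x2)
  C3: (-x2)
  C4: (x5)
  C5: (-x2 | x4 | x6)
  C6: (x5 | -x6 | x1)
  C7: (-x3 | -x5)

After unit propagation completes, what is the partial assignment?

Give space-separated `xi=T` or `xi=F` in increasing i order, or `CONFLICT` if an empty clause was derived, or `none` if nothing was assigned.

Answer: x2=F x3=F x5=T

Derivation:
unit clause [-2] forces x2=F; simplify:
  satisfied 3 clause(s); 4 remain; assigned so far: [2]
unit clause [5] forces x5=T; simplify:
  drop -5 from [-3, -5] -> [-3]
  satisfied 3 clause(s); 1 remain; assigned so far: [2, 5]
unit clause [-3] forces x3=F; simplify:
  satisfied 1 clause(s); 0 remain; assigned so far: [2, 3, 5]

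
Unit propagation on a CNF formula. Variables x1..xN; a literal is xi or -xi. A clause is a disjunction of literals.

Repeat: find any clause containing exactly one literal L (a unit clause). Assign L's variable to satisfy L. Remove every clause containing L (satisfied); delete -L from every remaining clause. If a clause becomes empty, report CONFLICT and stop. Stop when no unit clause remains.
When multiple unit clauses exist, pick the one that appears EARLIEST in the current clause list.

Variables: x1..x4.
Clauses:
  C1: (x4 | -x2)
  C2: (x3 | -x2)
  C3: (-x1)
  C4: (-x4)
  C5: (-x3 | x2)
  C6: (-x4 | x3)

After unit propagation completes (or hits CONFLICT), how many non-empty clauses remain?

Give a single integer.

Answer: 0

Derivation:
unit clause [-1] forces x1=F; simplify:
  satisfied 1 clause(s); 5 remain; assigned so far: [1]
unit clause [-4] forces x4=F; simplify:
  drop 4 from [4, -2] -> [-2]
  satisfied 2 clause(s); 3 remain; assigned so far: [1, 4]
unit clause [-2] forces x2=F; simplify:
  drop 2 from [-3, 2] -> [-3]
  satisfied 2 clause(s); 1 remain; assigned so far: [1, 2, 4]
unit clause [-3] forces x3=F; simplify:
  satisfied 1 clause(s); 0 remain; assigned so far: [1, 2, 3, 4]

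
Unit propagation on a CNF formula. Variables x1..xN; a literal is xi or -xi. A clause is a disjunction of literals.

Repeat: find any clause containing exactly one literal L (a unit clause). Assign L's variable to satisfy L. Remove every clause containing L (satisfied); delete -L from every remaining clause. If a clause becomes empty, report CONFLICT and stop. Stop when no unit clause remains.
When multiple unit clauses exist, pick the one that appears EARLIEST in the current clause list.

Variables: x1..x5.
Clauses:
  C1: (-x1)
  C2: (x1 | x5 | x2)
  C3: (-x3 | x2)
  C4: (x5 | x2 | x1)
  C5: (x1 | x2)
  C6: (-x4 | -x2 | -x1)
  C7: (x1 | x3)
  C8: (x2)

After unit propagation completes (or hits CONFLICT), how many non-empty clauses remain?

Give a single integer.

unit clause [-1] forces x1=F; simplify:
  drop 1 from [1, 5, 2] -> [5, 2]
  drop 1 from [5, 2, 1] -> [5, 2]
  drop 1 from [1, 2] -> [2]
  drop 1 from [1, 3] -> [3]
  satisfied 2 clause(s); 6 remain; assigned so far: [1]
unit clause [2] forces x2=T; simplify:
  satisfied 5 clause(s); 1 remain; assigned so far: [1, 2]
unit clause [3] forces x3=T; simplify:
  satisfied 1 clause(s); 0 remain; assigned so far: [1, 2, 3]

Answer: 0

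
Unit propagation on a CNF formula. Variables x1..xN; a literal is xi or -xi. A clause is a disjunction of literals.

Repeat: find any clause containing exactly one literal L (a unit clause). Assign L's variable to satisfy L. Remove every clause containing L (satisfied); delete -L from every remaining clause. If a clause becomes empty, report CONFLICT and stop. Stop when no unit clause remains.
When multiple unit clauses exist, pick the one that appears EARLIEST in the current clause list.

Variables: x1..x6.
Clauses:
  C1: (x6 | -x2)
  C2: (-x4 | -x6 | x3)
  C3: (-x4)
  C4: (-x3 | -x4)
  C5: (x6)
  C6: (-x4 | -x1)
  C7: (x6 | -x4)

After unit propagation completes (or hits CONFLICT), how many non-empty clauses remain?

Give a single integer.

Answer: 0

Derivation:
unit clause [-4] forces x4=F; simplify:
  satisfied 5 clause(s); 2 remain; assigned so far: [4]
unit clause [6] forces x6=T; simplify:
  satisfied 2 clause(s); 0 remain; assigned so far: [4, 6]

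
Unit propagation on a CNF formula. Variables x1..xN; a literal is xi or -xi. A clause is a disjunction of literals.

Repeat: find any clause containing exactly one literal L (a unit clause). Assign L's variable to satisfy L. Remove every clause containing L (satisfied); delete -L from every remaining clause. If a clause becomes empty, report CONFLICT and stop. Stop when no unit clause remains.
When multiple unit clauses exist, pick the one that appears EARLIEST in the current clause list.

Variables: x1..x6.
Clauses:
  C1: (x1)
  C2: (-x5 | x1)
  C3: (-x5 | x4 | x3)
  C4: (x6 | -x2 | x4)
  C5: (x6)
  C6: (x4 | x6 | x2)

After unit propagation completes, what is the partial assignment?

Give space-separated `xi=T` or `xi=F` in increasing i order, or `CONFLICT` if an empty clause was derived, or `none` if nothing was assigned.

Answer: x1=T x6=T

Derivation:
unit clause [1] forces x1=T; simplify:
  satisfied 2 clause(s); 4 remain; assigned so far: [1]
unit clause [6] forces x6=T; simplify:
  satisfied 3 clause(s); 1 remain; assigned so far: [1, 6]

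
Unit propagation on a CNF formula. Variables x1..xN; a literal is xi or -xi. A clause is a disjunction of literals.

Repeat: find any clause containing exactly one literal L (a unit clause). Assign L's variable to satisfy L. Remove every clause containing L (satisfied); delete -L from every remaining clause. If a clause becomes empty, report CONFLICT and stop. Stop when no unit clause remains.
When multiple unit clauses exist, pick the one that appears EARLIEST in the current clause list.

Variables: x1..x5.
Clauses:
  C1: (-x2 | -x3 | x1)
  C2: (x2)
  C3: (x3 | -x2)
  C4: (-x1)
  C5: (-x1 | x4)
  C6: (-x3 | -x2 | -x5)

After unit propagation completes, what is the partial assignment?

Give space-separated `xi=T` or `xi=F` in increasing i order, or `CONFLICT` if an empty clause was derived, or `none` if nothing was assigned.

unit clause [2] forces x2=T; simplify:
  drop -2 from [-2, -3, 1] -> [-3, 1]
  drop -2 from [3, -2] -> [3]
  drop -2 from [-3, -2, -5] -> [-3, -5]
  satisfied 1 clause(s); 5 remain; assigned so far: [2]
unit clause [3] forces x3=T; simplify:
  drop -3 from [-3, 1] -> [1]
  drop -3 from [-3, -5] -> [-5]
  satisfied 1 clause(s); 4 remain; assigned so far: [2, 3]
unit clause [1] forces x1=T; simplify:
  drop -1 from [-1] -> [] (empty!)
  drop -1 from [-1, 4] -> [4]
  satisfied 1 clause(s); 3 remain; assigned so far: [1, 2, 3]
CONFLICT (empty clause)

Answer: CONFLICT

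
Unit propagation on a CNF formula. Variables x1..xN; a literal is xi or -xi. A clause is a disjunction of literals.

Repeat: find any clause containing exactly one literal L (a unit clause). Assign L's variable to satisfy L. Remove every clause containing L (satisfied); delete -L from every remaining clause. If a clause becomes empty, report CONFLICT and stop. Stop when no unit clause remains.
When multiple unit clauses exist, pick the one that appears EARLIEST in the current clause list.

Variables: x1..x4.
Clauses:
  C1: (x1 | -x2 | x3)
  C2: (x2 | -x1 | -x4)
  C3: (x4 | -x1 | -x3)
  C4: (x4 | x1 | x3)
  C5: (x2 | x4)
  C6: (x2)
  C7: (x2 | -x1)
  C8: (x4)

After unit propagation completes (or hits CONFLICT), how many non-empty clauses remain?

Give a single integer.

Answer: 1

Derivation:
unit clause [2] forces x2=T; simplify:
  drop -2 from [1, -2, 3] -> [1, 3]
  satisfied 4 clause(s); 4 remain; assigned so far: [2]
unit clause [4] forces x4=T; simplify:
  satisfied 3 clause(s); 1 remain; assigned so far: [2, 4]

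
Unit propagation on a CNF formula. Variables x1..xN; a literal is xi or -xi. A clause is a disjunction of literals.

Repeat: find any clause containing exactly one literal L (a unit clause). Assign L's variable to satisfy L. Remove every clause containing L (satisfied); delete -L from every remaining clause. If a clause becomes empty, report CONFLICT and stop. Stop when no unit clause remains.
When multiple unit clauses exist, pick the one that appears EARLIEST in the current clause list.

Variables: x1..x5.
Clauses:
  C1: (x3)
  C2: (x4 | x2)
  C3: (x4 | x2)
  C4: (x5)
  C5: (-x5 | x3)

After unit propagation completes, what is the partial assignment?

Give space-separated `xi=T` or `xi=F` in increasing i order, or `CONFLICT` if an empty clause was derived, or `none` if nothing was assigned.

unit clause [3] forces x3=T; simplify:
  satisfied 2 clause(s); 3 remain; assigned so far: [3]
unit clause [5] forces x5=T; simplify:
  satisfied 1 clause(s); 2 remain; assigned so far: [3, 5]

Answer: x3=T x5=T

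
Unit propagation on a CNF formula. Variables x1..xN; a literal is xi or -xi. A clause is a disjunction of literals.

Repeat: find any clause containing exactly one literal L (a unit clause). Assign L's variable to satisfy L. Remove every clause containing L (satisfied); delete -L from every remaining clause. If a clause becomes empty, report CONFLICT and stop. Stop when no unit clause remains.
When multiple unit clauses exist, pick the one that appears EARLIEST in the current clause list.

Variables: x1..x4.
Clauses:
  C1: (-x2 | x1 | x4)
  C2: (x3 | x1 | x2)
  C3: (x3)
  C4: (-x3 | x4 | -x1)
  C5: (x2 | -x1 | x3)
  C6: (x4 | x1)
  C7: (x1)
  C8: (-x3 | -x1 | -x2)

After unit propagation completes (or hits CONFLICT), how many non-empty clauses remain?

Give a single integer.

Answer: 0

Derivation:
unit clause [3] forces x3=T; simplify:
  drop -3 from [-3, 4, -1] -> [4, -1]
  drop -3 from [-3, -1, -2] -> [-1, -2]
  satisfied 3 clause(s); 5 remain; assigned so far: [3]
unit clause [1] forces x1=T; simplify:
  drop -1 from [4, -1] -> [4]
  drop -1 from [-1, -2] -> [-2]
  satisfied 3 clause(s); 2 remain; assigned so far: [1, 3]
unit clause [4] forces x4=T; simplify:
  satisfied 1 clause(s); 1 remain; assigned so far: [1, 3, 4]
unit clause [-2] forces x2=F; simplify:
  satisfied 1 clause(s); 0 remain; assigned so far: [1, 2, 3, 4]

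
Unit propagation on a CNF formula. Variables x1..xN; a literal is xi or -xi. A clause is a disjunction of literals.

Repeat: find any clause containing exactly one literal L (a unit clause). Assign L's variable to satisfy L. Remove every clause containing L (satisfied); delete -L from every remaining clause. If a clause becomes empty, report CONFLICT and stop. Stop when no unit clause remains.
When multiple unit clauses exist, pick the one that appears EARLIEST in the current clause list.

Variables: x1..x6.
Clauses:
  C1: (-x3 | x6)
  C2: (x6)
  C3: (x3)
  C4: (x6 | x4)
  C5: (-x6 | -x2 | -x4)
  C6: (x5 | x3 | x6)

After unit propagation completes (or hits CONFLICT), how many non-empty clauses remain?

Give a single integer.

unit clause [6] forces x6=T; simplify:
  drop -6 from [-6, -2, -4] -> [-2, -4]
  satisfied 4 clause(s); 2 remain; assigned so far: [6]
unit clause [3] forces x3=T; simplify:
  satisfied 1 clause(s); 1 remain; assigned so far: [3, 6]

Answer: 1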